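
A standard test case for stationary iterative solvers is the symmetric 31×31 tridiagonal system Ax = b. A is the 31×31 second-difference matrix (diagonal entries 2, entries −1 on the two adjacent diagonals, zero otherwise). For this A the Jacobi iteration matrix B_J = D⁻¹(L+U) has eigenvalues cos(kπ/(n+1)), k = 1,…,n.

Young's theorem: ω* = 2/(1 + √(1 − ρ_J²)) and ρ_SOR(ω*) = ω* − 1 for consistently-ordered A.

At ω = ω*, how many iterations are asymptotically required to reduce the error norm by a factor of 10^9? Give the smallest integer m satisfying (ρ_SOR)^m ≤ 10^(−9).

m = 106

ρ_J = max_k |cos(kπ/32)| = cos(π/32) = 0.9951847
√(1−ρ_J²) = |sin(π/32)| = 0.0980171
[ω*] 2 ÷ (1 + 0.0980171) = 2 ÷ 1.0980171 = 1.8214653.
ρ_SOR = ω* − 1 = 1.8214653 − 1 = 0.8214653.
Need (0.8214653)^m ≤ 10^(−9): m ≥ 9·ln10/|ln 0.8214653| = 20.7233/0.196666 = 105.373 ⇒ m = 106.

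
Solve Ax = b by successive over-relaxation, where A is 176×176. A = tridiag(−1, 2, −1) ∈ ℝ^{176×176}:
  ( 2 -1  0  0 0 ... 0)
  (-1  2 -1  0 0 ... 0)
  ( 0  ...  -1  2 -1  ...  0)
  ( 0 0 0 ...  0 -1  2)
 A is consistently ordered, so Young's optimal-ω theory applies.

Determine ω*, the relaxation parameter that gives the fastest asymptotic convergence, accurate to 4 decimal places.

ω* = 1.9651

B_J for the 176×176 system has eigenvalues cos(kπ/177); ρ_J = cos(π/177) = 0.9998.
√(1−ρ_J²) = |sin(π/177)| = 0.01775
Then 2/(1+√(1−ρ_J²)) = 2/(1+0.01775); ω* = 2/1.01775 = 1.9651.
and ρ(B_{ω*}) = 1.9651 − 1 = 0.9651.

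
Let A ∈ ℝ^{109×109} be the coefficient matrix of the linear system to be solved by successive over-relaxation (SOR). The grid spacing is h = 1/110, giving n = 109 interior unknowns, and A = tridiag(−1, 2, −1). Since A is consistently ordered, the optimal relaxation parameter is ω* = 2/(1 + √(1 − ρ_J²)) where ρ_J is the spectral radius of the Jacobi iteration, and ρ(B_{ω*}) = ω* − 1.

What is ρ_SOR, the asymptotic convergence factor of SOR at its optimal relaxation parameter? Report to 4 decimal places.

ρ_SOR = 0.9445

[ρ_J] n=109: ρ(B_J) = cos(π/(n+1)) = cos(π/110) = 0.9996.
√(1−ρ_J²) simplifies to sin(π/110) = 0.02856.
Young: ω* = 2/(1+√(1−ρ_J²)) = 2/(1+0.02856) = 2/1.02856 = 1.9445.
[ρ_SOR] ω* − 1 = 0.9445.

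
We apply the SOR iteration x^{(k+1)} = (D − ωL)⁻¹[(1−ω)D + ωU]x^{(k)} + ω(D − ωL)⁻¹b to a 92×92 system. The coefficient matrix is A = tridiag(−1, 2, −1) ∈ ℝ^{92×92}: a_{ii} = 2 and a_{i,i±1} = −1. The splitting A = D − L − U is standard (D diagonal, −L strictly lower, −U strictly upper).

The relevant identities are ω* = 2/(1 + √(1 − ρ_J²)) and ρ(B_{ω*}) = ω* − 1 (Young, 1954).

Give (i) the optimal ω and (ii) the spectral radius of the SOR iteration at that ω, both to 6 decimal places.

ω* = 1.934659, ρ_SOR = 0.934659

B_J for the 92×92 system has eigenvalues cos(kπ/93); ρ_J = cos(π/93) = 0.999429.
root = sin(π/93) = 0.0337741  (since 1−cos² = sin²).
Young: ω* = 2/(1+√(1−ρ_J²)) = 2/(1+0.0337741) = 2/1.0337741 = 1.934659.
At ω = 1.934659 every |λ(B_ω)| = ω−1, so ρ_SOR = 0.934659.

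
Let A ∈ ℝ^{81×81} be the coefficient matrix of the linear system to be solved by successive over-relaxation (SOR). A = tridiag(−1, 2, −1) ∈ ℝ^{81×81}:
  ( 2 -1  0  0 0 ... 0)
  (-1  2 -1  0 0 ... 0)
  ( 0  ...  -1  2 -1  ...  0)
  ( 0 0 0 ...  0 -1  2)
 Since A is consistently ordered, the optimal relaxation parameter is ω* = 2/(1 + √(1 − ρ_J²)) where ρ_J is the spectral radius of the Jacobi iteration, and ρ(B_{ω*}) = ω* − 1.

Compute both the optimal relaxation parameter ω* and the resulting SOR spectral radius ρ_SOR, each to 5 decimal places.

ω* = 1.92622, ρ_SOR = 0.92622

spectrum of D⁻¹(L+U) = {cos(kπ/82) : 1≤k≤81}; ρ_J = cos(π/82) = 0.99927.
root = sin(π/82) = 0.038303  (since 1−cos² = sin²).
[ω*] 2 ÷ (1 + 0.038303) = 2 ÷ 1.038303 = 1.92622.
At ω = 1.92622 every |λ(B_ω)| = ω−1, so ρ_SOR = 0.92622.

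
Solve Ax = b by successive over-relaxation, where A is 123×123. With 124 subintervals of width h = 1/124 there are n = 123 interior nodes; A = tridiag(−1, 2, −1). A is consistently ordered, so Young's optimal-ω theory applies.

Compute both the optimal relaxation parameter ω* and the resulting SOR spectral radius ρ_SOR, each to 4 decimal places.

ω* = 1.9506, ρ_SOR = 0.9506

½·tridiag(1,0,1) at n=123: λ_k = cos(kπ/124); max |λ| at k=1 ⇒ ρ_J = cos(π/124) ≈ 0.9997.
root = sin(π/124) = 0.02533  (since 1−cos² = sin²).
ω* = 2/(1 + 0.02533) = 2/1.02533 = 1.9506.
Hence ρ(B_{ω*}) = 1.9506 − 1 = 0.9506.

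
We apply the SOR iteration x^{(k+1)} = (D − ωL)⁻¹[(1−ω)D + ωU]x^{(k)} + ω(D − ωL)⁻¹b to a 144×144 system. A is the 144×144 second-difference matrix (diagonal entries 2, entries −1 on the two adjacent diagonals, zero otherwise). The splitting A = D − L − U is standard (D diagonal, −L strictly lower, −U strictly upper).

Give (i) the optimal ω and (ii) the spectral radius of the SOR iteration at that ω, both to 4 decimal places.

ω* = 1.9576, ρ_SOR = 0.9576

[ρ_J] n=144: ρ(B_J) = cos(π/(n+1)) = cos(π/145) = 0.9998.
1 − cos²(π/145) = sin²(π/145) ⇒ √(1−ρ_J²) = sin(π/145) = 0.02166.
Young: ω* = 2/(1+√(1−ρ_J²)) = 2/(1+0.02166) = 2/1.02166 = 1.9576.
Hence ρ(B_{ω*}) = 1.9576 − 1 = 0.9576.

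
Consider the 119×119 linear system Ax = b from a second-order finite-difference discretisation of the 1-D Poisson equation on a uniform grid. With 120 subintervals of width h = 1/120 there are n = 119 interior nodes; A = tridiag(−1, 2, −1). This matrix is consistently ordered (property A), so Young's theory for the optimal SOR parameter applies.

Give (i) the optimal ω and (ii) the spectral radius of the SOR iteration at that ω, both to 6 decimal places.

ω* = 1.948982, ρ_SOR = 0.948982

With n=119, ρ(Jacobi) = cos(π/120) = 0.999657.
√(1 − cos²(π/120)) = sin(π/120) ≈ 0.0261769.
So ω* = 2/1.0261769 = 1.948982 (Young).
and ρ(B_{ω*}) = 1.948982 − 1 = 0.948982.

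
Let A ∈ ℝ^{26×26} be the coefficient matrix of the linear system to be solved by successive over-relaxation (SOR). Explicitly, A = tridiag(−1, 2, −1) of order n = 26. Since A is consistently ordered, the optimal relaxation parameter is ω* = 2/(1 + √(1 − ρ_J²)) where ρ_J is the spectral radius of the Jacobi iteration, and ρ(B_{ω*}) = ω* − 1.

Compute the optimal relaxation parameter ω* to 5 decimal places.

B_J for the 26×26 system has eigenvalues cos(kπ/27); ρ_J = cos(π/27) = 0.99324.
√(1 − cos²(π/27)) = sin(π/27) ≈ 0.116093.
So ω* = 2/1.116093 = 1.79197 (Young).
[ρ_SOR] ω* − 1 = 0.79197.

ω* = 1.79197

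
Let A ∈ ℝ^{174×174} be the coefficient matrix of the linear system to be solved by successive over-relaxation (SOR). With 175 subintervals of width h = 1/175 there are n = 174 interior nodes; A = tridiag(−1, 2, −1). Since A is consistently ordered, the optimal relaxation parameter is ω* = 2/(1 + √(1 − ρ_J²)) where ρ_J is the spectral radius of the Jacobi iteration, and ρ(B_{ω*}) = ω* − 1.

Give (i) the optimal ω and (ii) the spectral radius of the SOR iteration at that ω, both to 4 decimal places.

spectrum of D⁻¹(L+U) = {cos(kπ/175) : 1≤k≤174}; ρ_J = cos(π/175) = 0.9998.
1 − cos²(π/175) = sin²(π/175) ⇒ √(1−ρ_J²) = sin(π/175) = 0.01795.
[ω*] 2 ÷ (1 + 0.01795) = 2 ÷ 1.01795 = 1.9647.
[ρ_SOR] ω* − 1 = 0.9647.

ω* = 1.9647, ρ_SOR = 0.9647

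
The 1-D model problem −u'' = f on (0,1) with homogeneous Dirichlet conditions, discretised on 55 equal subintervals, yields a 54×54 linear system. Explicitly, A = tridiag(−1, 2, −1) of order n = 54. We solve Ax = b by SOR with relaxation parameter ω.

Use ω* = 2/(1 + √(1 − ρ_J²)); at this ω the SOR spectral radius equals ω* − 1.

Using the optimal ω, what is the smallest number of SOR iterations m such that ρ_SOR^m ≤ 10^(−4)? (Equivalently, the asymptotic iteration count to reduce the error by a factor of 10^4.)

n=54: λ(B_J) = 1 − λ(A)/2 = cos(kπ/55); k=1 gives ρ_J = 0.9983691.
√(1 − cos²(π/55)) = sin(π/55) ≈ 0.0570888.
ω* = 2 / (1 + 0.0570888) = 2 / 1.0570888 ≈ 1.8919886.
ρ_SOR = ω* − 1 = 1.8919886 − 1 = 0.8919886.
4·ln10 = 9.21034; −ln(0.8919886) = 0.114302; m = ⌈9.21034/0.114302⌉ = ⌈80.579⌉ = 81.

m = 81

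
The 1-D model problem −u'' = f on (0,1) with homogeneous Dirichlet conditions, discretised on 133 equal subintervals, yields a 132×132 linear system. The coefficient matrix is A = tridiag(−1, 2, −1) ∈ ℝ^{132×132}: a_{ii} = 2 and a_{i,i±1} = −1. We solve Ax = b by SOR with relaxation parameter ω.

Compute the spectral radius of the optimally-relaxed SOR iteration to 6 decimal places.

ρ_SOR = 0.953852

B_J for the 132×132 system has eigenvalues cos(kπ/133); ρ_J = cos(π/133) = 0.999721.
√(1 − cos²(π/133)) = sin(π/133) ≈ 0.0236188.
ω* = 2/(1+0.0236188) = 1.953852
[ρ_SOR] ω* − 1 = 0.953852.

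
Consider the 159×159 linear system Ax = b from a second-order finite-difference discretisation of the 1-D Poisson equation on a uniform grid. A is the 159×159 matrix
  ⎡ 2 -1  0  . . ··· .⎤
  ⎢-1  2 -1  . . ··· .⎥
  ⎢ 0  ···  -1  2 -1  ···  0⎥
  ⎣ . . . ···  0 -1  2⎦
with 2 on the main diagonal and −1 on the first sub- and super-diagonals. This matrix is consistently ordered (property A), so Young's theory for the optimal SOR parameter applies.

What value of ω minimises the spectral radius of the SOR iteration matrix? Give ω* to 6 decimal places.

ω* = 1.961489

ρ_J = max_k |cos(kπ/160)| = cos(π/160) = 0.999807
√(1 − cos²(π/160)) = sin(π/160) ≈ 0.0196337.
ω* = 2 / (1 + 0.0196337) = 2 / 1.0196337 ≈ 1.961489.
[ρ_SOR] ω* − 1 = 0.961489.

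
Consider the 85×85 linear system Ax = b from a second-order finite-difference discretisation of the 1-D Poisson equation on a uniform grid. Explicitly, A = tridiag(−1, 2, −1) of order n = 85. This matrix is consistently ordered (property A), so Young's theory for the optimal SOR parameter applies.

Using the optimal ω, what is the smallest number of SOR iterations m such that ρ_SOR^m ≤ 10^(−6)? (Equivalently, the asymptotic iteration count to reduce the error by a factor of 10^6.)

m = 190

n=85: λ(B_J) = 1 − λ(A)/2 = cos(kπ/86); k=1 gives ρ_J = 0.9993328.
√(1 − cos²(π/86)) = sin(π/86) ≈ 0.0365220.
[ω*] 2 ÷ (1 + 0.0365220) = 2 ÷ 1.0365220 = 1.9295297.
and ρ(B_{ω*}) = 1.9295297 − 1 = 0.9295297.
For 6 digits: m = 6·ln10 / (−ln 0.9295297) = 13.8155/0.0730765 = 189.055; round up → m = 190.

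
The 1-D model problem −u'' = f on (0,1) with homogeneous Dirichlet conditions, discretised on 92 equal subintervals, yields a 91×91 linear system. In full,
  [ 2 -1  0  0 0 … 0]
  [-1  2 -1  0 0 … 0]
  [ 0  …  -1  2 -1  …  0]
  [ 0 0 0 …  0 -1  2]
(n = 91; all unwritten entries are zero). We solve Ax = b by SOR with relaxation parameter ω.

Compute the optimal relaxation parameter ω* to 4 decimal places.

With n=91, ρ(Jacobi) = cos(π/92) = 0.9994.
1 − cos²(π/92) = sin²(π/92) ⇒ √(1−ρ_J²) = sin(π/92) = 0.03414.
Young: ω* = 2/(1+√(1−ρ_J²)) = 2/(1+0.03414) = 2/1.03414 = 1.9340.
ρ_SOR = ω* − 1 = 1.9340 − 1 = 0.9340.

ω* = 1.9340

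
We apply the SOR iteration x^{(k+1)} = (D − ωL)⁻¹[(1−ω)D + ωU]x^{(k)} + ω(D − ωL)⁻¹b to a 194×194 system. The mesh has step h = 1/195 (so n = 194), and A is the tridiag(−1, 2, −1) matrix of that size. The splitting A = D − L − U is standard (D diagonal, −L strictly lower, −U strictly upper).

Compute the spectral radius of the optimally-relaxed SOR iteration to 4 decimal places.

spectrum of D⁻¹(L+U) = {cos(kπ/195) : 1≤k≤194}; ρ_J = cos(π/195) = 0.9999.
√(1 − cos²(π/195)) = sin(π/195) ≈ 0.01611.
[ω*] 2 ÷ (1 + 0.01611) = 2 ÷ 1.01611 = 1.9683.
ρ_SOR = ω* − 1 = 1.9683 − 1 = 0.9683.

ρ_SOR = 0.9683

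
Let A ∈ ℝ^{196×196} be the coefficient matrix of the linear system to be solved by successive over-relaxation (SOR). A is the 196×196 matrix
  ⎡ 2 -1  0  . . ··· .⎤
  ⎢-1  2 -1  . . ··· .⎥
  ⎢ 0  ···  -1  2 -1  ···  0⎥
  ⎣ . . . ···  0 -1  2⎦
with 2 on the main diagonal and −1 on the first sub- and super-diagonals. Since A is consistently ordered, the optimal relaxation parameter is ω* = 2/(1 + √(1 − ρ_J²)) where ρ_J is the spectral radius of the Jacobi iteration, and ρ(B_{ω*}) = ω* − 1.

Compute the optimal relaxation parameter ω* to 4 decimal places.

n=196: λ(B_J) = 1 − λ(A)/2 = cos(kπ/197); k=1 gives ρ_J = 0.9999.
1 − cos²(π/197) = sin²(π/197) ⇒ √(1−ρ_J²) = sin(π/197) = 0.01595.
ω* = 2/(1 + 0.01595) = 2/1.01595 = 1.9686.
ρ_SOR = ω* − 1 = 1.9686 − 1 = 0.9686.

ω* = 1.9686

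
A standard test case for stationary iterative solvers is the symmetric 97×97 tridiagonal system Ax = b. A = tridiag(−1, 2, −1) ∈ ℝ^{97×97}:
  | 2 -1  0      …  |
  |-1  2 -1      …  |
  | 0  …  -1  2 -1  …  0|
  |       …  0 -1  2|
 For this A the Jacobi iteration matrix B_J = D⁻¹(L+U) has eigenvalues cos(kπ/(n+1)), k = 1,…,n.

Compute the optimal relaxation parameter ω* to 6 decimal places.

[ρ_J] n=97: ρ(B_J) = cos(π/(n+1)) = cos(π/98) = 0.999486.
root = sin(π/98) = 0.0320516  (since 1−cos² = sin²).
Then 2/(1+√(1−ρ_J²)) = 2/(1+0.0320516); ω* = 2/1.0320516 = 1.937888.
ρ_SOR = ω* − 1 = 1.937888 − 1 = 0.937888.

ω* = 1.937888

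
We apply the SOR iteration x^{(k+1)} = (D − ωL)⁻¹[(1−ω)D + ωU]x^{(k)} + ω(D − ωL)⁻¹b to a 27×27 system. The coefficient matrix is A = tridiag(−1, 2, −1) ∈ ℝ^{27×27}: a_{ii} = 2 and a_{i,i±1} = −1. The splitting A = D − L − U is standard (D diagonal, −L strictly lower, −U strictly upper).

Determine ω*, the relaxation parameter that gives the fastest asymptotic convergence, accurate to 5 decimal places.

½·tridiag(1,0,1) at n=27: λ_k = cos(kπ/28); max |λ| at k=1 ⇒ ρ_J = cos(π/28) ≈ 0.99371.
1 − cos²(π/28) = sin²(π/28) ⇒ √(1−ρ_J²) = sin(π/28) = 0.111964.
ω* = 2 / (1 + 0.111964) = 2 / 1.111964 ≈ 1.79862.
ρ(B_{ω*}) = ω*−1 = 0.79862

ω* = 1.79862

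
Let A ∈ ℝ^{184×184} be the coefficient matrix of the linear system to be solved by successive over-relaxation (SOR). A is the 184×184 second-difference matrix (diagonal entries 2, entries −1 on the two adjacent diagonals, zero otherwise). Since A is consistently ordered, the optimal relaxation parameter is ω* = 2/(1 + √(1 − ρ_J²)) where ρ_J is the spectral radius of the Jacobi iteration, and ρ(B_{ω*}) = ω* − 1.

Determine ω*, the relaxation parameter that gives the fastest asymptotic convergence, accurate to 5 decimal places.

ω* = 1.96661

[ρ_J] n=184: ρ(B_J) = cos(π/(n+1)) = cos(π/185) = 0.99986.
root = sin(π/185) = 0.016981  (since 1−cos² = sin²).
ω* = 2/(1+0.016981) = 1.96661
At ω = 1.96661 every |λ(B_ω)| = ω−1, so ρ_SOR = 0.96661.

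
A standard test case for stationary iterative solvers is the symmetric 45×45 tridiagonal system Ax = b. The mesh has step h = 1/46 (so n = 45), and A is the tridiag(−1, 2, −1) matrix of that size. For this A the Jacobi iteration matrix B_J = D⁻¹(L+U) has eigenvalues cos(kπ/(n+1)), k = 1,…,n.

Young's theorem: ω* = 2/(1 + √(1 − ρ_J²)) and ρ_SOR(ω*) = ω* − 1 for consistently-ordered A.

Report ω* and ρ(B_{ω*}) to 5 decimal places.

ω* = 1.87223, ρ_SOR = 0.87223

½·tridiag(1,0,1) at n=45: λ_k = cos(kπ/46); max |λ| at k=1 ⇒ ρ_J = cos(π/46) ≈ 0.99767.
√(1 − cos²(π/46)) = sin(π/46) ≈ 0.068242.
ω* = 2/(1 + 0.068242) = 2/1.068242 = 1.87223.
ρ_SOR = ω* − 1 ≈ 0.87223.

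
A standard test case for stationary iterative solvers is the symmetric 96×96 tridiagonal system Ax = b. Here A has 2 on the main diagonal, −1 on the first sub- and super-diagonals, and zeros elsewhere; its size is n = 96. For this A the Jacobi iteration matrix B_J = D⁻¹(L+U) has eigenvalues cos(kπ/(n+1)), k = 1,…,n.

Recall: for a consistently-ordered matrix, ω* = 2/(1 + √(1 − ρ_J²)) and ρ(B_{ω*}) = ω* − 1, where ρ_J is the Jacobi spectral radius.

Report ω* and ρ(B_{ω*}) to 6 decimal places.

ω* = 1.937268, ρ_SOR = 0.937268

B_J for the 96×96 system has eigenvalues cos(kπ/97); ρ_J = cos(π/97) = 0.999476.
√(1 − cos²(π/97)) = sin(π/97) ≈ 0.0323819.
Then 2/(1+√(1−ρ_J²)) = 2/(1+0.0323819); ω* = 2/1.0323819 = 1.937268.
Hence ρ(B_{ω*}) = 1.937268 − 1 = 0.937268.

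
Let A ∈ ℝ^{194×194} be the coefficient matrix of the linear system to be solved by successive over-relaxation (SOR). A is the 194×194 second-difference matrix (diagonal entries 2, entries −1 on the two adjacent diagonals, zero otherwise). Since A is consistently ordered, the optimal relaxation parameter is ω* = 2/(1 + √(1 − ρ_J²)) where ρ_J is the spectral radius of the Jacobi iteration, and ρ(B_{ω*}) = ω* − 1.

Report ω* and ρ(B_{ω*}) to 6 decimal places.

ρ_J = max_k |cos(kπ/195)| = cos(π/195) = 0.999870
√(1−ρ_J²) simplifies to sin(π/195) = 0.0161100.
ω* = 2 / (1 + 0.0161100) = 2 / 1.0161100 ≈ 1.968291.
ρ_SOR = ω* − 1 ≈ 0.968291.

ω* = 1.968291, ρ_SOR = 0.968291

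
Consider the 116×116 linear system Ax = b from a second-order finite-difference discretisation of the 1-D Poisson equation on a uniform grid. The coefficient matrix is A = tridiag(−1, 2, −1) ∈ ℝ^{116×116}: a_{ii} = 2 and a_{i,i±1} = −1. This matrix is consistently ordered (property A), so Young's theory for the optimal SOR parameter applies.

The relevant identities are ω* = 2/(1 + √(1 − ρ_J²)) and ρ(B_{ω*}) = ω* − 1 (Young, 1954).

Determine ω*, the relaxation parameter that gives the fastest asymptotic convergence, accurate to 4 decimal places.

ω* = 1.9477

B_J for the 116×116 system has eigenvalues cos(kπ/117); ρ_J = cos(π/117) = 0.9996.
√(1 − cos²(π/117)) = sin(π/117) ≈ 0.02685.
So ω* = 2/1.02685 = 1.9477 (Young).
and ρ(B_{ω*}) = 1.9477 − 1 = 0.9477.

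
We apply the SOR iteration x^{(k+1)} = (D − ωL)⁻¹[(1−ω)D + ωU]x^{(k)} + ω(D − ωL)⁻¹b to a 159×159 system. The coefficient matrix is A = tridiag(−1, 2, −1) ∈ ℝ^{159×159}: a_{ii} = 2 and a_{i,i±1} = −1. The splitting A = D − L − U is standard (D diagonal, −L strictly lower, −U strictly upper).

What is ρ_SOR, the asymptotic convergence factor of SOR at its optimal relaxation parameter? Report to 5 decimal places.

ρ_SOR = 0.96149

½·tridiag(1,0,1) at n=159: λ_k = cos(kπ/160); max |λ| at k=1 ⇒ ρ_J = cos(π/160) ≈ 0.99981.
1 − cos²(π/160) = sin²(π/160) ⇒ √(1−ρ_J²) = sin(π/160) = 0.019634.
ω* = 2/(1+0.019634) = 1.96149
and ρ(B_{ω*}) = 1.96149 − 1 = 0.96149.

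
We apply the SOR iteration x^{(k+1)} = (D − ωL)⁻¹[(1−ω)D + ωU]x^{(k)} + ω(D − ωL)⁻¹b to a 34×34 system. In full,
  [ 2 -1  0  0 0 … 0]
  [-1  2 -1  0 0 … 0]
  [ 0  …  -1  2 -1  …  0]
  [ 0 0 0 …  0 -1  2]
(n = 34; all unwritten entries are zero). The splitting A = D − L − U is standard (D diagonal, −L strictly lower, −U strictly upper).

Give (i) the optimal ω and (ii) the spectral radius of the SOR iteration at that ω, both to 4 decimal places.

ω* = 1.8355, ρ_SOR = 0.8355

ρ_J = max_k |cos(kπ/35)| = cos(π/35) = 0.9960
1 − cos²(π/35) = sin²(π/35) ⇒ √(1−ρ_J²) = sin(π/35) = 0.08964.
ω* = 2/(1 + 0.08964) = 2/1.08964 = 1.8355.
ρ_SOR = ω* − 1 ≈ 0.8355.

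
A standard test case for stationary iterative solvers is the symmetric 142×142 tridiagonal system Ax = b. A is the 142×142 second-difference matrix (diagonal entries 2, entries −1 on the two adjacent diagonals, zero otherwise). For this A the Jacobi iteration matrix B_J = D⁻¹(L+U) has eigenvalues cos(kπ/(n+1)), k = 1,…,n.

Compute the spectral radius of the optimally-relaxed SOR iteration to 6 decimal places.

ρ_SOR = 0.957010

[ρ_J] n=142: ρ(B_J) = cos(π/(n+1)) = cos(π/143) = 0.999759.
root = sin(π/143) = 0.0219674  (since 1−cos² = sin²).
ω* = 2/(1+0.0219674) = 1.957010
ρ(B_{ω*}) = ω*−1 = 0.957010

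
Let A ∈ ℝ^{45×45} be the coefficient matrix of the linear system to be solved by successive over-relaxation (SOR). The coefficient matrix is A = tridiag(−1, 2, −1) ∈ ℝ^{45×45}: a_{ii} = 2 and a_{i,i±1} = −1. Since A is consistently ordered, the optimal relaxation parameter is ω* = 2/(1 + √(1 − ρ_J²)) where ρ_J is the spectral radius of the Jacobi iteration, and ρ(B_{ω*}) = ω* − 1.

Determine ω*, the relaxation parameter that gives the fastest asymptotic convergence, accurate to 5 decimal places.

ω* = 1.87223

With n=45, ρ(Jacobi) = cos(π/46) = 0.99767.
1 − cos²(π/46) = sin²(π/46) ⇒ √(1−ρ_J²) = sin(π/46) = 0.068242.
Young: ω* = 2/(1+√(1−ρ_J²)) = 2/(1+0.068242) = 2/1.068242 = 1.87223.
and ρ(B_{ω*}) = 1.87223 − 1 = 0.87223.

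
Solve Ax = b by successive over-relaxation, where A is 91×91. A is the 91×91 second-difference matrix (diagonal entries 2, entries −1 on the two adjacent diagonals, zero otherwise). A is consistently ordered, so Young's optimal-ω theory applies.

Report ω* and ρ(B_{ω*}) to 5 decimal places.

With n=91, ρ(Jacobi) = cos(π/92) = 0.99942.
√(1−ρ_J²) = |sin(π/92)| = 0.034141
So ω* = 2/1.034141 = 1.93397 (Young).
ρ_SOR = ω* − 1 ≈ 0.93397.

ω* = 1.93397, ρ_SOR = 0.93397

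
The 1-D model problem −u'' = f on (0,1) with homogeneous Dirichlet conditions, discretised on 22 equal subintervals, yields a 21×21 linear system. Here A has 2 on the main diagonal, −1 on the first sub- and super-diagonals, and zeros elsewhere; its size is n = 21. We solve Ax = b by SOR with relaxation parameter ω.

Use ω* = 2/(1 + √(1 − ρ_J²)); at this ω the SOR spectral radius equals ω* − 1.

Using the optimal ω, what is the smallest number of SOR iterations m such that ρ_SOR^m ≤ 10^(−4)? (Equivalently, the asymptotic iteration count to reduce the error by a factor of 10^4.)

ρ_J = max_k |cos(kπ/22)| = cos(π/22) = 0.9898214
root = sin(π/22) = 0.1423148  (since 1−cos² = sin²).
Then 2/(1+√(1−ρ_J²)) = 2/(1+0.1423148); ω* = 2/1.1423148 = 1.7508309.
At ω = 1.7508309 every |λ(B_ω)| = ω−1, so ρ_SOR = 0.7508309.
m ≥ 4·ln10 / (−ln 0.7508309) = 32.139; smallest integer m = 33.

m = 33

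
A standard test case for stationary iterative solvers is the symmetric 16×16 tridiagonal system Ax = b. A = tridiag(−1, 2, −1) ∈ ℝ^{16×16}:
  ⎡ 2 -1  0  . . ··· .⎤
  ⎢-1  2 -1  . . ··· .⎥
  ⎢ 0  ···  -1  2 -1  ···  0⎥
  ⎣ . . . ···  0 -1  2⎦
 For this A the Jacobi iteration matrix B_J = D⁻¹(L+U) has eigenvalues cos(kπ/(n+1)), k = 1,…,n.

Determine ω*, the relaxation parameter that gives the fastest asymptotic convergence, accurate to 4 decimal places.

[ρ_J] n=16: ρ(B_J) = cos(π/(n+1)) = cos(π/17) = 0.9830.
√(1−ρ_J²) simplifies to sin(π/17) = 0.18375.
ω* = 2 / (1 + 0.18375) = 2 / 1.18375 ≈ 1.6895.
At ω = 1.6895 every |λ(B_ω)| = ω−1, so ρ_SOR = 0.6895.

ω* = 1.6895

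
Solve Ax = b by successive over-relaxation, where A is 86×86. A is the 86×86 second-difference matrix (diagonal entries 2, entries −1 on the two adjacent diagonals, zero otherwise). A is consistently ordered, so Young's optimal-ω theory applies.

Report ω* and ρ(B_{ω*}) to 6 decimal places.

ρ_J = max_k |cos(kπ/87)| = cos(π/87) = 0.999348
√(1−ρ_J²) simplifies to sin(π/87) = 0.0361024.
Then 2/(1+√(1−ρ_J²)) = 2/(1+0.0361024); ω* = 2/1.0361024 = 1.930311.
and ρ(B_{ω*}) = 1.930311 − 1 = 0.930311.

ω* = 1.930311, ρ_SOR = 0.930311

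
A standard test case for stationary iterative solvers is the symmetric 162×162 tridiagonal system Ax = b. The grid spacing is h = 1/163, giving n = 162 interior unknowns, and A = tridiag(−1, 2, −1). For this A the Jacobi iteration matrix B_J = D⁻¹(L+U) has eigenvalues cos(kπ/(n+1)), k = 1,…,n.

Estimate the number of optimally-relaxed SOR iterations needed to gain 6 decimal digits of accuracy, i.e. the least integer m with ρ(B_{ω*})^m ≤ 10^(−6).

B_J for the 162×162 system has eigenvalues cos(kπ/163); ρ_J = cos(π/163) = 0.9998143.
√(1−ρ_J²) simplifies to sin(π/163) = 0.0192724.
[ω*] 2 ÷ (1 + 0.0192724) = 2 ÷ 1.0192724 = 1.9621840.
ρ_SOR = ω* − 1 ≈ 0.9621840.
ρ_SOR^m ≤ 10^(−6) ⇔ m ≥ 6·ln10/(−ln 0.9621840) = 13.8155/0.0385496 = 358.382; m = ⌈358.382⌉ = 359.

m = 359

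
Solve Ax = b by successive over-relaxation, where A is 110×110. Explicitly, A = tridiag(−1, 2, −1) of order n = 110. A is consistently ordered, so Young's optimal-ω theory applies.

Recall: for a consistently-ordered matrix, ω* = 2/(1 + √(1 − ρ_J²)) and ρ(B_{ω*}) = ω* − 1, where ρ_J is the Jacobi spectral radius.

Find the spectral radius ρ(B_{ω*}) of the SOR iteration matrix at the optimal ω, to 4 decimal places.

With n=110, ρ(Jacobi) = cos(π/111) = 0.9996.
1 − cos²(π/111) = sin²(π/111) ⇒ √(1−ρ_J²) = sin(π/111) = 0.02830.
ω* = 2/(1 + 0.02830) = 2/1.02830 = 1.9450.
[ρ_SOR] ω* − 1 = 0.9450.

ρ_SOR = 0.9450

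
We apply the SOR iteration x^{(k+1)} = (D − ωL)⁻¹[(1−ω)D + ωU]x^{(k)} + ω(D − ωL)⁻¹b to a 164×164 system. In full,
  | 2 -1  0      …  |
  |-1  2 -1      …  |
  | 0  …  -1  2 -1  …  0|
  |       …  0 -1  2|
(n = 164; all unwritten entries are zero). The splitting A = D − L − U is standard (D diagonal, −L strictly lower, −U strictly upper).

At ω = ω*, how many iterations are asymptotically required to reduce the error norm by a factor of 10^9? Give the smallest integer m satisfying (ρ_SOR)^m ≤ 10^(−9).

m = 545

ρ_J = max_k |cos(kπ/165)| = cos(π/165) = 0.9998187
√(1 − cos²(π/165)) = sin(π/165) ≈ 0.0190388.
So ω* = 2/1.0190388 = 1.9626338 (Young).
ρ_SOR = ω* − 1 = 1.9626338 − 1 = 0.9626338.
9·ln10 = 20.7233; −ln(0.9626338) = 0.0380822; m = ⌈20.7233/0.0380822⌉ = ⌈544.173⌉ = 545.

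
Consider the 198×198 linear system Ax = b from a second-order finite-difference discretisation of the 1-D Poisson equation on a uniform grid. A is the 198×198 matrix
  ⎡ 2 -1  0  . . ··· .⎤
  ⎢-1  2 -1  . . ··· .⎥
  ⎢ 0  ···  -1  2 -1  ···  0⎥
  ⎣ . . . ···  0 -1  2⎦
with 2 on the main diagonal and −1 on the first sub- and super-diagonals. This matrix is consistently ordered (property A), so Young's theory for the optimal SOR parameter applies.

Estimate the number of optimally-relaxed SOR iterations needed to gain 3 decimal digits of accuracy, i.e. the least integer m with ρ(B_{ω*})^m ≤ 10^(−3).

n=198: λ(B_J) = 1 − λ(A)/2 = cos(kπ/199); k=1 gives ρ_J = 0.9998754.
root = sin(π/199) = 0.0157862  (since 1−cos² = sin²).
[ω*] 2 ÷ (1 + 0.0157862) = 2 ÷ 1.0157862 = 1.9689183.
Hence ρ(B_{ω*}) = 1.9689183 − 1 = 0.9689183.
Need (0.9689183)^m ≤ 10^(−3): m ≥ 3·ln10/|ln 0.9689183| = 6.90776/0.031575 = 218.773 ⇒ m = 219.

m = 219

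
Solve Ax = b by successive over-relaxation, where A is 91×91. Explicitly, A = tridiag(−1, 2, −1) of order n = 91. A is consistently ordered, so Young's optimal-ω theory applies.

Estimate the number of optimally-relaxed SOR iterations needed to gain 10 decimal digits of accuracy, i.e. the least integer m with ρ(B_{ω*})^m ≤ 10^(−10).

m = 338

[ρ_J] n=91: ρ(B_J) = cos(π/(n+1)) = cos(π/92) = 0.9994170.
root = sin(π/92) = 0.0341411  (since 1−cos² = sin²).
ω* = 2/(1+0.0341411) = 1.9339721
and ρ(B_{ω*}) = 1.9339721 − 1 = 0.9339721.
10·ln10 = 23.0259; −ln(0.9339721) = 0.0683087; m = ⌈23.0259/0.0683087⌉ = ⌈337.086⌉ = 338.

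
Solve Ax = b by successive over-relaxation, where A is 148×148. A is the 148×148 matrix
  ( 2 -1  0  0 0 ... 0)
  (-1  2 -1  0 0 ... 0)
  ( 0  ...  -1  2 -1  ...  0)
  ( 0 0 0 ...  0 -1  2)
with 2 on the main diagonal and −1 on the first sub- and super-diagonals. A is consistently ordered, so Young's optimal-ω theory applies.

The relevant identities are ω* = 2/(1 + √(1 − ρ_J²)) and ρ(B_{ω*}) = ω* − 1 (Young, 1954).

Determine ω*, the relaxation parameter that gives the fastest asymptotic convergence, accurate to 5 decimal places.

ω* = 1.95870

B_J for the 148×148 system has eigenvalues cos(kπ/149); ρ_J = cos(π/149) = 0.99978.
√(1−ρ_J²) simplifies to sin(π/149) = 0.021083.
So ω* = 2/1.021083 = 1.95870 (Young).
Hence ρ(B_{ω*}) = 1.95870 − 1 = 0.95870.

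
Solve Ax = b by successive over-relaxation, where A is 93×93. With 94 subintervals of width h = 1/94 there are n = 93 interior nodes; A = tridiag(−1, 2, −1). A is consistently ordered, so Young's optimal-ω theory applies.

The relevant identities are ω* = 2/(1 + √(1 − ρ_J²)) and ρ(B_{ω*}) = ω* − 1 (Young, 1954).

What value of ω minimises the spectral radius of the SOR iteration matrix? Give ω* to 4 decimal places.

spectrum of D⁻¹(L+U) = {cos(kπ/94) : 1≤k≤93}; ρ_J = cos(π/94) = 0.9994.
root = sin(π/94) = 0.03341  (since 1−cos² = sin²).
ω* = 2 / (1 + 0.03341) = 2 / 1.03341 ≈ 1.9353.
[ρ_SOR] ω* − 1 = 0.9353.

ω* = 1.9353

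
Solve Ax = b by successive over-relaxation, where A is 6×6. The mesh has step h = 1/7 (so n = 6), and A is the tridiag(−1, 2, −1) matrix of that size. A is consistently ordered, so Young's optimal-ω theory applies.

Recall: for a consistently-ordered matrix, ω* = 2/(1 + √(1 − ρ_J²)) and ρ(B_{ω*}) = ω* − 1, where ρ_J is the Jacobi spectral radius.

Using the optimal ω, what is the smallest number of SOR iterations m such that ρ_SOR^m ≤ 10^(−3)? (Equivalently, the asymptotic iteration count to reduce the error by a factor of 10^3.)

m = 8

spectrum of D⁻¹(L+U) = {cos(kπ/7) : 1≤k≤6}; ρ_J = cos(π/7) = 0.9009689.
√(1−ρ_J²) = |sin(π/7)| = 0.4338837
[ω*] 2 ÷ (1 + 0.4338837) = 2 ÷ 1.4338837 = 1.3948133.
ρ(B_{ω*}) = ω*−1 = 0.3948133
(0.3948133)^m ≤ 10^{−3}  ⇒  m·ln(0.3948133) ≤ −3·ln10  ⇒  m ≥ 7.433  ⇒  m = 8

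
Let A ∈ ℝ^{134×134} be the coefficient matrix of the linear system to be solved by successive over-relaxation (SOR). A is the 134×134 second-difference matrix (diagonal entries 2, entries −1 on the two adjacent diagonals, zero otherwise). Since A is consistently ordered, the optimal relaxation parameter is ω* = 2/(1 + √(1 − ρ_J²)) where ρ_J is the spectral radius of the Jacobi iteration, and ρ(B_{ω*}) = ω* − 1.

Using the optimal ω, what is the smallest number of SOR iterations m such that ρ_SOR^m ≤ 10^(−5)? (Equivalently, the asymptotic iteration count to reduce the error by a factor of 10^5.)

n=134: λ(B_J) = 1 − λ(A)/2 = cos(kπ/135); k=1 gives ρ_J = 0.9997292.
√(1−ρ_J²) simplifies to sin(π/135) = 0.0232690.
ω* = 2/(1 + 0.0232690) = 2/1.0232690 = 1.9545203.
ρ_SOR = ω* − 1 ≈ 0.9545203.
m ≥ 5·ln10 / (−ln 0.9545203) = 247.342; smallest integer m = 248.

m = 248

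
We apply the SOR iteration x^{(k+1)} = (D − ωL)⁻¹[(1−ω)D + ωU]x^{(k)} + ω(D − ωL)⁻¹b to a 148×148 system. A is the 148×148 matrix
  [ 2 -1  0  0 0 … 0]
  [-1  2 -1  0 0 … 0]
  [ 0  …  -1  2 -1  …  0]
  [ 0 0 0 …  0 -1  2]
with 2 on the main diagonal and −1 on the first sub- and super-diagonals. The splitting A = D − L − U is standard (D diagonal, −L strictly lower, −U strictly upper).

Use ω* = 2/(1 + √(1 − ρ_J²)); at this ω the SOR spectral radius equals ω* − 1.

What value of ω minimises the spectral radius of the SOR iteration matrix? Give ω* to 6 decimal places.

ω* = 1.958705

B_J for the 148×148 system has eigenvalues cos(kπ/149); ρ_J = cos(π/149) = 0.999778.
√(1−ρ_J²) = |sin(π/149)| = 0.0210830
[ω*] 2 ÷ (1 + 0.0210830) = 2 ÷ 1.0210830 = 1.958705.
At ω = 1.958705 every |λ(B_ω)| = ω−1, so ρ_SOR = 0.958705.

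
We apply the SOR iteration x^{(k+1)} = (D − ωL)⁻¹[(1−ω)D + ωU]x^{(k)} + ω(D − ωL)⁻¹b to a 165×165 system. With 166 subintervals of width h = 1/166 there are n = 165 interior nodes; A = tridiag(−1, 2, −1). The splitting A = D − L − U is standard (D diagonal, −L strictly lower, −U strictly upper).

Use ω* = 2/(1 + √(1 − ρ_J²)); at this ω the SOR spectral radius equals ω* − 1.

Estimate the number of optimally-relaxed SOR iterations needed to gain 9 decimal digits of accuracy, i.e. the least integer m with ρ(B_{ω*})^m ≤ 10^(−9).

m = 548

n=165: λ(B_J) = 1 − λ(A)/2 = cos(kπ/166); k=1 gives ρ_J = 0.9998209.
√(1−ρ_J²) simplifies to sin(π/166) = 0.0189241.
Then 2/(1+√(1−ρ_J²)) = 2/(1+0.0189241); ω* = 2/1.0189241 = 1.9628547.
ρ_SOR = ω* − 1 = 1.9628547 − 1 = 0.9628547.
m ≥ 9·ln10 / (−ln 0.9628547) = 547.471; smallest integer m = 548.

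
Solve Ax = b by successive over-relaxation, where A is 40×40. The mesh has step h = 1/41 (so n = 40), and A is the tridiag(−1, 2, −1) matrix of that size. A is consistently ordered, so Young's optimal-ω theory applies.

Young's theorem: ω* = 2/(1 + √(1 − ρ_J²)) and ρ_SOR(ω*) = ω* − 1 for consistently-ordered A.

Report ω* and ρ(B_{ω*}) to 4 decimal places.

ω* = 1.8578, ρ_SOR = 0.8578

ρ_J = max_k |cos(kπ/41)| = cos(π/41) = 0.9971
√(1−ρ_J²) simplifies to sin(π/41) = 0.07655.
ω* = 2/(1 + 0.07655) = 2/1.07655 = 1.8578.
[ρ_SOR] ω* − 1 = 0.8578.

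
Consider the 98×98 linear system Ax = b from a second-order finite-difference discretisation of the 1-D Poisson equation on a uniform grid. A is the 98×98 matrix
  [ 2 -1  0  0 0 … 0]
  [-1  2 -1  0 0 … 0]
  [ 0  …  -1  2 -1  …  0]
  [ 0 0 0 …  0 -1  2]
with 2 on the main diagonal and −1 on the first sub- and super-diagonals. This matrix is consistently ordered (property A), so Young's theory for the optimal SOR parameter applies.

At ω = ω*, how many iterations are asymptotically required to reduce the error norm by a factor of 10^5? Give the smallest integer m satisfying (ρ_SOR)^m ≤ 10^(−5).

n=98: λ(B_J) = 1 − λ(A)/2 = cos(kπ/99); k=1 gives ρ_J = 0.9994965.
√(1−ρ_J²) = |sin(π/99)| = 0.0317279
ω* = 2/(1+0.0317279) = 1.9384956
ρ_SOR = ω* − 1 ≈ 0.9384956.
ρ_SOR^m ≤ 10^(−5) ⇔ m ≥ 5·ln10/(−ln 0.9384956) = 11.5129/0.0634771 = 181.371; m = ⌈181.371⌉ = 182.

m = 182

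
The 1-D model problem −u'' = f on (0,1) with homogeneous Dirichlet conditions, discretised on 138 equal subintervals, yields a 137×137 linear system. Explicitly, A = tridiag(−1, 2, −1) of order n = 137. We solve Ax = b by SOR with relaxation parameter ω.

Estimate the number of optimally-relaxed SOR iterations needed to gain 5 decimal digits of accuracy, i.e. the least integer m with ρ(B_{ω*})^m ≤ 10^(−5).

m = 253

spectrum of D⁻¹(L+U) = {cos(kπ/138) : 1≤k≤137}; ρ_J = cos(π/138) = 0.9997409.
√(1−ρ_J²) = |sin(π/138)| = 0.0227632
Then 2/(1+√(1−ρ_J²)) = 2/(1+0.0227632); ω* = 2/1.0227632 = 1.9554869.
ρ(B_{ω*}) = ω*−1 = 0.9554869
(0.9554869)^m ≤ 10^{−5}  ⇒  m·ln(0.9554869) ≤ −5·ln10  ⇒  m ≥ 252.841  ⇒  m = 253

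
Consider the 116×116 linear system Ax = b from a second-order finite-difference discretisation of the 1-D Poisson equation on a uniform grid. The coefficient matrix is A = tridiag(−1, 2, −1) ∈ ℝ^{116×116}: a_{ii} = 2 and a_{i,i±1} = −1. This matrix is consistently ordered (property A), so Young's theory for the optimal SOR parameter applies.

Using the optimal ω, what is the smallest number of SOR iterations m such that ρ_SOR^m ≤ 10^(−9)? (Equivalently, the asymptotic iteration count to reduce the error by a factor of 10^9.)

½·tridiag(1,0,1) at n=116: λ_k = cos(kπ/117); max |λ| at k=1 ⇒ ρ_J = cos(π/117) ≈ 0.9996395.
√(1−ρ_J²) = |sin(π/117)| = 0.0268480
Then 2/(1+√(1−ρ_J²)) = 2/(1+0.0268480); ω* = 2/1.0268480 = 1.9477079.
and ρ(B_{ω*}) = 1.9477079 − 1 = 0.9477079.
m ≥ 9·ln10 / (−ln 0.9477079) = 385.845; smallest integer m = 386.

m = 386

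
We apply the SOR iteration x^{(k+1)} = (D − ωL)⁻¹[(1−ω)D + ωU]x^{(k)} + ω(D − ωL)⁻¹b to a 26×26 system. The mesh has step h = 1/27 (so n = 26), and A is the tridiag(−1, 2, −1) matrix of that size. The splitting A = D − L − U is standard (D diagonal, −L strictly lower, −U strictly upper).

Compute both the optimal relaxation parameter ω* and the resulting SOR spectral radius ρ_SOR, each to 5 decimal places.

ρ_J = max_k |cos(kπ/27)| = cos(π/27) = 0.99324
√(1−ρ_J²) = |sin(π/27)| = 0.116093
ω* = 2 / (1 + 0.116093) = 2 / 1.116093 ≈ 1.79197.
and ρ(B_{ω*}) = 1.79197 − 1 = 0.79197.

ω* = 1.79197, ρ_SOR = 0.79197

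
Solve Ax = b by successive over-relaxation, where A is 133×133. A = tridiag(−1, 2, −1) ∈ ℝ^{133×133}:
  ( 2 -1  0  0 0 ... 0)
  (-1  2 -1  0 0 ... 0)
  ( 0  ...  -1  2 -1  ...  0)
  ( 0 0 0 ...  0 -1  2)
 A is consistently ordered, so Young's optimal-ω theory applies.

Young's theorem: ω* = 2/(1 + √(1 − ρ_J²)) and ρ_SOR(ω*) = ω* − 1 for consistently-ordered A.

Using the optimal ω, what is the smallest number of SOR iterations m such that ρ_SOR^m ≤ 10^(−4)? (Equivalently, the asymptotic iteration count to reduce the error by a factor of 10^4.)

spectrum of D⁻¹(L+U) = {cos(kπ/134) : 1≤k≤133}; ρ_J = cos(π/134) = 0.9997252.
1 − cos²(π/134) = sin²(π/134) ⇒ √(1−ρ_J²) = sin(π/134) = 0.0234426.
Then 2/(1+√(1−ρ_J²)) = 2/(1+0.0234426); ω* = 2/1.0234426 = 1.9541887.
and ρ(B_{ω*}) = 1.9541887 − 1 = 0.9541887.
For 4 digits: m = 4·ln10 / (−ln 0.9541887) = 9.21034/0.0468938 = 196.408; round up → m = 197.

m = 197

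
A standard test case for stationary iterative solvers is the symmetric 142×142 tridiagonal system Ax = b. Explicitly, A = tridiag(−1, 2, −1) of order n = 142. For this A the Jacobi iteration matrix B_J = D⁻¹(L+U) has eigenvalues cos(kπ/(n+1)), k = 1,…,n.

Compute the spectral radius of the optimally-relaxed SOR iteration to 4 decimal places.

[ρ_J] n=142: ρ(B_J) = cos(π/(n+1)) = cos(π/143) = 0.9998.
√(1−ρ_J²) simplifies to sin(π/143) = 0.02197.
[ω*] 2 ÷ (1 + 0.02197) = 2 ÷ 1.02197 = 1.9570.
ρ_SOR = ω* − 1 = 1.9570 − 1 = 0.9570.

ρ_SOR = 0.9570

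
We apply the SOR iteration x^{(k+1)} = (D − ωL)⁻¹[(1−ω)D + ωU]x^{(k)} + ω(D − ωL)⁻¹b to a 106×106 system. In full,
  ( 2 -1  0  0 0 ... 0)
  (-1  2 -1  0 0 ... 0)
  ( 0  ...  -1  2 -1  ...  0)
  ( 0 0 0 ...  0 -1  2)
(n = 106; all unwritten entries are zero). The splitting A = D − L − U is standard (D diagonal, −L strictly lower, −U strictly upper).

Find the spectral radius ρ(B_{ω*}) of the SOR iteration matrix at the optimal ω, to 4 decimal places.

[ρ_J] n=106: ρ(B_J) = cos(π/(n+1)) = cos(π/107) = 0.9996.
√(1 − cos²(π/107)) = sin(π/107) ≈ 0.02936.
ω* = 2/(1 + 0.02936) = 2/1.02936 = 1.9430.
At ω = 1.9430 every |λ(B_ω)| = ω−1, so ρ_SOR = 0.9430.

ρ_SOR = 0.9430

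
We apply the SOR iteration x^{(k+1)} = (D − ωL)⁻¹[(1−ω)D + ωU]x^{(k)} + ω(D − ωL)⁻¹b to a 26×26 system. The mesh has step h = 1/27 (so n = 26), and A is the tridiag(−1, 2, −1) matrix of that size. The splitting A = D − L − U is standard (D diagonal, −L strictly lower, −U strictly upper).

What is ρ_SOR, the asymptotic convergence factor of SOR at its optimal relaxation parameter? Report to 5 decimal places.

n=26: λ(B_J) = 1 − λ(A)/2 = cos(kπ/27); k=1 gives ρ_J = 0.99324.
√(1−ρ_J²) = |sin(π/27)| = 0.116093
Young: ω* = 2/(1+√(1−ρ_J²)) = 2/(1+0.116093) = 2/1.116093 = 1.79197.
ρ_SOR = ω* − 1 = 1.79197 − 1 = 0.79197.

ρ_SOR = 0.79197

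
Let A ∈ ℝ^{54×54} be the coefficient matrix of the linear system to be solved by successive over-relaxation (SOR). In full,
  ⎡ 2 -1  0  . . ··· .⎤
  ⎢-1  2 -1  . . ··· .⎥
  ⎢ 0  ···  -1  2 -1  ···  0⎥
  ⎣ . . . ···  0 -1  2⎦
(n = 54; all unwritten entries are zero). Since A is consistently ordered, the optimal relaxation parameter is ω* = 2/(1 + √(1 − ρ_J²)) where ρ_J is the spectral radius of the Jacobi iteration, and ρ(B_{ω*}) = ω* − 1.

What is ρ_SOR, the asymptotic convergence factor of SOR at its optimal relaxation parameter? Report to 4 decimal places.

ρ_J = max_k |cos(kπ/55)| = cos(π/55) = 0.9984
1 − cos²(π/55) = sin²(π/55) ⇒ √(1−ρ_J²) = sin(π/55) = 0.05709.
ω* = 2/(1 + 0.05709) = 2/1.05709 = 1.8920.
ρ_SOR = ω* − 1 ≈ 0.8920.

ρ_SOR = 0.8920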